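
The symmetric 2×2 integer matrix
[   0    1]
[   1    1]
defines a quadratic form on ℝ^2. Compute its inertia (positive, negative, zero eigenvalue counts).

step 0: pivot 1 → sign +
step 1: pivot -1 → sign −
signature = (1, 1, 0)

Answer: (1, 1, 0)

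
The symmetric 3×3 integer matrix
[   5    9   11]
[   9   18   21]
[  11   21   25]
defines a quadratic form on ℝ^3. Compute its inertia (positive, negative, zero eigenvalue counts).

Answer: (2, 0, 1)

Derivation:
step 0: pivot 5 → sign +
step 1: pivot 9/5 → sign +
step 2: row/col 2 already zero → sign 0
signature = (2, 0, 1)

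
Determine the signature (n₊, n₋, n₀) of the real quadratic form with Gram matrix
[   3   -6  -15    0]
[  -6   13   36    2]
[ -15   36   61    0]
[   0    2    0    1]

step 0: pivot 3 → sign +
step 1: pivot 1 → sign +
step 2: pivot -50 → sign −
step 3: pivot -3/25 → sign −
signature = (2, 2, 0)

Answer: (2, 2, 0)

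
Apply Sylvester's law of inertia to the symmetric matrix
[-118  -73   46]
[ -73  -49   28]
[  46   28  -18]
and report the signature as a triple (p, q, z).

step 0: pivot -118 → sign −
step 1: pivot -453/118 → sign −
step 2: pivot -2/151 → sign −
signature = (0, 3, 0)

Answer: (0, 3, 0)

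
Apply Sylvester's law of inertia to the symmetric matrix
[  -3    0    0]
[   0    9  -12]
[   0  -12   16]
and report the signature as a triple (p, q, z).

Answer: (1, 1, 1)

Derivation:
step 0: pivot -3 → sign −
step 1: pivot 9 → sign +
step 2: row/col 2 already zero → sign 0
signature = (1, 1, 1)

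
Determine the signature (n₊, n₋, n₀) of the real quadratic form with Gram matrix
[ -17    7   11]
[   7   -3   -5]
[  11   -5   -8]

Answer: (1, 2, 0)

Derivation:
step 0: pivot -17 → sign −
step 1: pivot -2/17 → sign −
step 2: pivot 1 → sign +
signature = (1, 2, 0)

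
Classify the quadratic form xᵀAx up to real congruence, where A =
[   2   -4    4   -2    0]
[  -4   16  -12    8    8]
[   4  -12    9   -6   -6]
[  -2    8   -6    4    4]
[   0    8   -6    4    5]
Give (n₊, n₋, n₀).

Answer: (3, 1, 1)

Derivation:
step 0: pivot 2 → sign +
step 1: pivot 8 → sign +
step 2: pivot -1 → sign −
step 3: pivot 1 → sign +
step 4: row/col 4 already zero → sign 0
signature = (3, 1, 1)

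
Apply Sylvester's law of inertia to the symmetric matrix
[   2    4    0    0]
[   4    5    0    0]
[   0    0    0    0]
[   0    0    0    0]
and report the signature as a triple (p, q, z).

step 0: pivot 2 → sign +
step 1: pivot -3 → sign −
step 2: row/col 2 already zero → sign 0
step 3: row/col 3 already zero → sign 0
signature = (1, 1, 2)

Answer: (1, 1, 2)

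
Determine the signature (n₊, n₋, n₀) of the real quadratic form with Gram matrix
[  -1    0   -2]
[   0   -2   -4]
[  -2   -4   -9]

Answer: (1, 2, 0)

Derivation:
step 0: pivot -1 → sign −
step 1: pivot -2 → sign −
step 2: pivot 3 → sign +
signature = (1, 2, 0)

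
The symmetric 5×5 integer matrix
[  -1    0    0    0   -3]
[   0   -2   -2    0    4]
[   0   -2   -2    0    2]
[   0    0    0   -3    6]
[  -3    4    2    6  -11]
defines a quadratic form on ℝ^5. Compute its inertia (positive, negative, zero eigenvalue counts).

Answer: (1, 4, 0)

Derivation:
step 0: pivot -1 → sign −
step 1: pivot -2 → sign −
step 2: pivot -3 → sign −
step 3: pivot 18 → sign +
step 4: pivot -2/9 → sign −
signature = (1, 4, 0)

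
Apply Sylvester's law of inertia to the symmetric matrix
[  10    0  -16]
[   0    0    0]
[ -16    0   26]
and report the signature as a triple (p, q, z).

Answer: (2, 0, 1)

Derivation:
step 0: pivot 10 → sign +
step 1: pivot 2/5 → sign +
step 2: row/col 2 already zero → sign 0
signature = (2, 0, 1)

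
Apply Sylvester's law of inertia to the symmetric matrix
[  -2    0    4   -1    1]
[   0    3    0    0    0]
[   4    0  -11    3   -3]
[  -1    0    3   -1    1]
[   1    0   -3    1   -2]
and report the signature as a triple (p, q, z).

step 0: pivot -2 → sign −
step 1: pivot 3 → sign +
step 2: pivot -3 → sign −
step 3: pivot -1/6 → sign −
step 4: pivot -1 → sign −
signature = (1, 4, 0)

Answer: (1, 4, 0)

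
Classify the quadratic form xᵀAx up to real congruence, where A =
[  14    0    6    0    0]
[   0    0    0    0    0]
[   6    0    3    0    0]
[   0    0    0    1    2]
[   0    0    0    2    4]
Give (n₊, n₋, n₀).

Answer: (3, 0, 2)

Derivation:
step 0: pivot 14 → sign +
step 1: pivot 3/7 → sign +
step 2: pivot 1 → sign +
step 3: row/col 3 already zero → sign 0
step 4: row/col 4 already zero → sign 0
signature = (3, 0, 2)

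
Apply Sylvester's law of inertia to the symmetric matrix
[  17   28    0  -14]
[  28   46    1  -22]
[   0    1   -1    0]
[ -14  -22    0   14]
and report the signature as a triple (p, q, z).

Answer: (3, 1, 0)

Derivation:
step 0: pivot 17 → sign +
step 1: pivot -2/17 → sign −
step 2: pivot 15/2 → sign +
step 3: pivot 6/5 → sign +
signature = (3, 1, 0)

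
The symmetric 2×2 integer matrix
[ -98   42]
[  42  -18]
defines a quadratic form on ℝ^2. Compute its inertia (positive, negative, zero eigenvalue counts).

Answer: (0, 1, 1)

Derivation:
step 0: pivot -98 → sign −
step 1: row/col 1 already zero → sign 0
signature = (0, 1, 1)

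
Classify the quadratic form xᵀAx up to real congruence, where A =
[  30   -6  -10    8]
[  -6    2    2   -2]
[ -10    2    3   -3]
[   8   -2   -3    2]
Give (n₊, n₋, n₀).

Answer: (2, 1, 1)

Derivation:
step 0: pivot 30 → sign +
step 1: pivot 4/5 → sign +
step 2: pivot -1/3 → sign −
step 3: row/col 3 already zero → sign 0
signature = (2, 1, 1)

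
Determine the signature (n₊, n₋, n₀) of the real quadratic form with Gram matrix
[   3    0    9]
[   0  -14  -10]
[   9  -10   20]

Answer: (2, 1, 0)

Derivation:
step 0: pivot 3 → sign +
step 1: pivot -14 → sign −
step 2: pivot 1/7 → sign +
signature = (2, 1, 0)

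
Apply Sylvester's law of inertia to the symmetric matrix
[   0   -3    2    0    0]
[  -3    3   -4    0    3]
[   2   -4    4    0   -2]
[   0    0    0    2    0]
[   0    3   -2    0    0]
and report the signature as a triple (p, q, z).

step 0: pivot 3 → sign +
step 1: pivot -3 → sign −
step 2: pivot 2 → sign +
step 3: row/col 3 already zero → sign 0
step 4: row/col 4 already zero → sign 0
signature = (2, 1, 2)

Answer: (2, 1, 2)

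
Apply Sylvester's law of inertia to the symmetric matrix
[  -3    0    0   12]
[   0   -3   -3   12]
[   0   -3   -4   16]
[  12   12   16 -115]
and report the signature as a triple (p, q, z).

Answer: (0, 4, 0)

Derivation:
step 0: pivot -3 → sign −
step 1: pivot -3 → sign −
step 2: pivot -1 → sign −
step 3: pivot -3 → sign −
signature = (0, 4, 0)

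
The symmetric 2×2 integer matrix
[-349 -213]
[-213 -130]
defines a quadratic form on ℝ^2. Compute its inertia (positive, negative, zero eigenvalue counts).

step 0: pivot -349 → sign −
step 1: pivot -1/349 → sign −
signature = (0, 2, 0)

Answer: (0, 2, 0)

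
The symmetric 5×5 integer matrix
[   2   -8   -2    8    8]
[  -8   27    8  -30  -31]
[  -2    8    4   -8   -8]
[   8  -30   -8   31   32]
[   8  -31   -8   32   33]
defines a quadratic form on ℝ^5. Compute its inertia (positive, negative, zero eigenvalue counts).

Answer: (3, 2, 0)

Derivation:
step 0: pivot 2 → sign +
step 1: pivot -5 → sign −
step 2: pivot 2 → sign +
step 3: pivot -1/5 → sign −
step 4: pivot 2 → sign +
signature = (3, 2, 0)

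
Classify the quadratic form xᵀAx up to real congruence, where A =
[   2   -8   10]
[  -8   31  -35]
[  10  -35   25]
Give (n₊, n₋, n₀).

step 0: pivot 2 → sign +
step 1: pivot -1 → sign −
step 2: row/col 2 already zero → sign 0
signature = (1, 1, 1)

Answer: (1, 1, 1)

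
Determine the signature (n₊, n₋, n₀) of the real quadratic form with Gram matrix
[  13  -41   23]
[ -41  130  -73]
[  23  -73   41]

step 0: pivot 13 → sign +
step 1: pivot 9/13 → sign +
step 2: row/col 2 already zero → sign 0
signature = (2, 0, 1)

Answer: (2, 0, 1)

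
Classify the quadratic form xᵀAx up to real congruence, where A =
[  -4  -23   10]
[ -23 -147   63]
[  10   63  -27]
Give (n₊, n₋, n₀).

Answer: (1, 2, 0)

Derivation:
step 0: pivot -4 → sign −
step 1: pivot -59/4 → sign −
step 2: pivot 3/59 → sign +
signature = (1, 2, 0)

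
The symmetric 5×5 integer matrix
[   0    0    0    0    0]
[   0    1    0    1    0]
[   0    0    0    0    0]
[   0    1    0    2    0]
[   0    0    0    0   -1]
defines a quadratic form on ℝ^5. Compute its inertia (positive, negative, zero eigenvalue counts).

step 0: pivot 1 → sign +
step 1: pivot 1 → sign +
step 2: pivot -1 → sign −
step 3: row/col 3 already zero → sign 0
step 4: row/col 4 already zero → sign 0
signature = (2, 1, 2)

Answer: (2, 1, 2)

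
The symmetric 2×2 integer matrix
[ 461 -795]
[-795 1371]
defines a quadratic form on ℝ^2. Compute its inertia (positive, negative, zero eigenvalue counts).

step 0: pivot 461 → sign +
step 1: pivot 6/461 → sign +
signature = (2, 0, 0)

Answer: (2, 0, 0)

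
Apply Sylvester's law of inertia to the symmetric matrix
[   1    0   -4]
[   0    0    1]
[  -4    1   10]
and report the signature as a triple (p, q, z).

Answer: (2, 1, 0)

Derivation:
step 0: pivot 1 → sign +
step 1: pivot -6 → sign −
step 2: pivot 1/6 → sign +
signature = (2, 1, 0)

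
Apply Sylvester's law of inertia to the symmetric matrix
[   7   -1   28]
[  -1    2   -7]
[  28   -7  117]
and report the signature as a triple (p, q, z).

Answer: (3, 0, 0)

Derivation:
step 0: pivot 7 → sign +
step 1: pivot 13/7 → sign +
step 2: pivot 2/13 → sign +
signature = (3, 0, 0)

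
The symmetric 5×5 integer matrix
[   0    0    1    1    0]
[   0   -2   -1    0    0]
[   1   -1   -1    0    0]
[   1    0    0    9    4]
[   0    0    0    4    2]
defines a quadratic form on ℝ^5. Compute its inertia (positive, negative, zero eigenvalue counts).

step 0: pivot -2 → sign −
step 1: pivot -1/2 → sign −
step 2: pivot 2 → sign +
step 3: pivot 17/2 → sign +
step 4: pivot 2/17 → sign +
signature = (3, 2, 0)

Answer: (3, 2, 0)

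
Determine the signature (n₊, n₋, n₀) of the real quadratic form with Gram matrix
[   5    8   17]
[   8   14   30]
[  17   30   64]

Answer: (2, 1, 0)

Derivation:
step 0: pivot 5 → sign +
step 1: pivot 6/5 → sign +
step 2: pivot -1/3 → sign −
signature = (2, 1, 0)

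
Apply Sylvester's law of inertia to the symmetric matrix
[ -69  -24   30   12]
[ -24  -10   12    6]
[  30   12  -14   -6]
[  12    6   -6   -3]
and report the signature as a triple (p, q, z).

step 0: pivot -69 → sign −
step 1: pivot -38/23 → sign −
step 2: pivot 10/19 → sign +
step 3: pivot -3/5 → sign −
signature = (1, 3, 0)

Answer: (1, 3, 0)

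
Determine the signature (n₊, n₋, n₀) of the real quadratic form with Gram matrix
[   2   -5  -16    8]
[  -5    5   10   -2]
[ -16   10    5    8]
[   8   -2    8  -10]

step 0: pivot 2 → sign +
step 1: pivot -15/2 → sign −
step 2: pivot -3 → sign −
step 3: pivot 6/5 → sign +
signature = (2, 2, 0)

Answer: (2, 2, 0)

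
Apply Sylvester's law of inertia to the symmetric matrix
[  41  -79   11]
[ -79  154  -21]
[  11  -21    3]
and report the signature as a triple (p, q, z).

step 0: pivot 41 → sign +
step 1: pivot 73/41 → sign +
step 2: pivot 2/73 → sign +
signature = (3, 0, 0)

Answer: (3, 0, 0)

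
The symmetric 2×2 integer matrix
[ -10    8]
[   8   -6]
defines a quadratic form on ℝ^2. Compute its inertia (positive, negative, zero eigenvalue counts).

step 0: pivot -10 → sign −
step 1: pivot 2/5 → sign +
signature = (1, 1, 0)

Answer: (1, 1, 0)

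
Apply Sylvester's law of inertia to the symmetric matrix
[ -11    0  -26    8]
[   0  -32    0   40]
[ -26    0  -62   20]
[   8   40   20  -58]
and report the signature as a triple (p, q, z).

Answer: (0, 3, 1)

Derivation:
step 0: pivot -11 → sign −
step 1: pivot -32 → sign −
step 2: pivot -6/11 → sign −
step 3: row/col 3 already zero → sign 0
signature = (0, 3, 1)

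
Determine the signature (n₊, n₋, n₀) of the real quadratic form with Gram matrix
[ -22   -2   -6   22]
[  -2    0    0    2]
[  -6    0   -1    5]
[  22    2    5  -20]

Answer: (2, 2, 0)

Derivation:
step 0: pivot -22 → sign −
step 1: pivot 2/11 → sign +
step 2: pivot -1 → sign −
step 3: pivot 3 → sign +
signature = (2, 2, 0)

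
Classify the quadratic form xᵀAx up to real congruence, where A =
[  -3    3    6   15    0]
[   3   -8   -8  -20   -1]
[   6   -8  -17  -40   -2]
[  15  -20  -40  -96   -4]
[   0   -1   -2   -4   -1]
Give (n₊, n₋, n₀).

step 0: pivot -3 → sign −
step 1: pivot -5 → sign −
step 2: pivot -21/5 → sign −
step 3: pivot -16/21 → sign −
step 4: pivot -3/16 → sign −
signature = (0, 5, 0)

Answer: (0, 5, 0)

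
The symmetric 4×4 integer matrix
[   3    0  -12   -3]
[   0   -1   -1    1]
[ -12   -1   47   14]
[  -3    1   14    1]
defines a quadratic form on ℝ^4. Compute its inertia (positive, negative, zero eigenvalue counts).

step 0: pivot 3 → sign +
step 1: pivot -1 → sign −
step 2: pivot -1 → sign −
step 3: pivot 1 → sign +
signature = (2, 2, 0)

Answer: (2, 2, 0)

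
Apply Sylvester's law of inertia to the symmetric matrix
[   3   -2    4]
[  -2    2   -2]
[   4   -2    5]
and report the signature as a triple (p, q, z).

Answer: (2, 1, 0)

Derivation:
step 0: pivot 3 → sign +
step 1: pivot 2/3 → sign +
step 2: pivot -1 → sign −
signature = (2, 1, 0)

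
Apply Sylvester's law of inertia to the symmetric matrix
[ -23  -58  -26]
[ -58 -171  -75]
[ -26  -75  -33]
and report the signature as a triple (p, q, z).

step 0: pivot -23 → sign −
step 1: pivot -569/23 → sign −
step 2: pivot -6/569 → sign −
signature = (0, 3, 0)

Answer: (0, 3, 0)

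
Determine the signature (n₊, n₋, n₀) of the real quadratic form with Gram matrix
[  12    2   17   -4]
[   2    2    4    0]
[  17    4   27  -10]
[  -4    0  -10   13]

Answer: (4, 0, 0)

Derivation:
step 0: pivot 12 → sign +
step 1: pivot 5/3 → sign +
step 2: pivot 21/10 → sign +
step 3: pivot 3/7 → sign +
signature = (4, 0, 0)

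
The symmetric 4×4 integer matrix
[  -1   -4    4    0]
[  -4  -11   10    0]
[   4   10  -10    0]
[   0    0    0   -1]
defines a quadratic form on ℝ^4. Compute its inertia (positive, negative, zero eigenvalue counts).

Answer: (1, 3, 0)

Derivation:
step 0: pivot -1 → sign −
step 1: pivot 5 → sign +
step 2: pivot -6/5 → sign −
step 3: pivot -1 → sign −
signature = (1, 3, 0)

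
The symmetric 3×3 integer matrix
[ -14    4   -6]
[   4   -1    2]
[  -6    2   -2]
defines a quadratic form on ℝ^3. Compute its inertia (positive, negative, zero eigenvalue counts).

step 0: pivot -14 → sign −
step 1: pivot 1/7 → sign +
step 2: row/col 2 already zero → sign 0
signature = (1, 1, 1)

Answer: (1, 1, 1)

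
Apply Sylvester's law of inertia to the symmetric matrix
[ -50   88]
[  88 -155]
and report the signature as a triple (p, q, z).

step 0: pivot -50 → sign −
step 1: pivot -3/25 → sign −
signature = (0, 2, 0)

Answer: (0, 2, 0)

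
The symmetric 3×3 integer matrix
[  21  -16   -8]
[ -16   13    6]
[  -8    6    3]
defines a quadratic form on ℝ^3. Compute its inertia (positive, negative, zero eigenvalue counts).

Answer: (2, 1, 0)

Derivation:
step 0: pivot 21 → sign +
step 1: pivot 17/21 → sign +
step 2: pivot -1/17 → sign −
signature = (2, 1, 0)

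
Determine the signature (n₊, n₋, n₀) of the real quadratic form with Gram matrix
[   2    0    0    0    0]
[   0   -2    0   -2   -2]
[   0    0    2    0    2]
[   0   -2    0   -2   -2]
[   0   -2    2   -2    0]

step 0: pivot 2 → sign +
step 1: pivot -2 → sign −
step 2: pivot 2 → sign +
step 3: row/col 3 already zero → sign 0
step 4: row/col 4 already zero → sign 0
signature = (2, 1, 2)

Answer: (2, 1, 2)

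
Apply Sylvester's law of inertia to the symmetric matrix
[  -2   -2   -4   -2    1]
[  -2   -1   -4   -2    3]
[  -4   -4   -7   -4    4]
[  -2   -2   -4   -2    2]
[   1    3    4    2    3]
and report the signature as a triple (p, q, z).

Answer: (3, 2, 0)

Derivation:
step 0: pivot -2 → sign −
step 1: pivot 1 → sign +
step 2: pivot 1 → sign +
step 3: pivot -9/2 → sign −
step 4: pivot 2/9 → sign +
signature = (3, 2, 0)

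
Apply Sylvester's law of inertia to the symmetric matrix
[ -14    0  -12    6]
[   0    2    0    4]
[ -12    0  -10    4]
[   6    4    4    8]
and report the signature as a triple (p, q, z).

step 0: pivot -14 → sign −
step 1: pivot 2 → sign +
step 2: pivot 2/7 → sign +
step 3: pivot -2 → sign −
signature = (2, 2, 0)

Answer: (2, 2, 0)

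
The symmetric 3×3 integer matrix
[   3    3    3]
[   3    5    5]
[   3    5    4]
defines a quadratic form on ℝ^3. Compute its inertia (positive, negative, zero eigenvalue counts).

step 0: pivot 3 → sign +
step 1: pivot 2 → sign +
step 2: pivot -1 → sign −
signature = (2, 1, 0)

Answer: (2, 1, 0)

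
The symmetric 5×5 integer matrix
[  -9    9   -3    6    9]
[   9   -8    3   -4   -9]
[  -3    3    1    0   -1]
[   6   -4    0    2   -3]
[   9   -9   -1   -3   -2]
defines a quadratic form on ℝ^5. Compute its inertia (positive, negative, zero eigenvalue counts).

Answer: (3, 2, 0)

Derivation:
step 0: pivot -9 → sign −
step 1: pivot 1 → sign +
step 2: pivot 2 → sign +
step 3: pivot -1 → sign −
step 4: pivot 1 → sign +
signature = (3, 2, 0)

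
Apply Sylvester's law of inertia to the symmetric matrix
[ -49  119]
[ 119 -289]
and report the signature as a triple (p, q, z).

Answer: (0, 1, 1)

Derivation:
step 0: pivot -49 → sign −
step 1: row/col 1 already zero → sign 0
signature = (0, 1, 1)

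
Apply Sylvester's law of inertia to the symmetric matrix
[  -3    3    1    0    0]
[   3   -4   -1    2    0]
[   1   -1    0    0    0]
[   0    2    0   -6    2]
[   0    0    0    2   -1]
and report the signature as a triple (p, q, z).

step 0: pivot -3 → sign −
step 1: pivot -1 → sign −
step 2: pivot 1/3 → sign +
step 3: pivot -2 → sign −
step 4: pivot 1 → sign +
signature = (2, 3, 0)

Answer: (2, 3, 0)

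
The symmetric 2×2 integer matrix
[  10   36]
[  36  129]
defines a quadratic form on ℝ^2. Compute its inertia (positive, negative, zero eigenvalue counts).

step 0: pivot 10 → sign +
step 1: pivot -3/5 → sign −
signature = (1, 1, 0)

Answer: (1, 1, 0)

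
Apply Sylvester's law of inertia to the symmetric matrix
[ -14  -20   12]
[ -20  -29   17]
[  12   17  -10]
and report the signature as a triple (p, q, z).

Answer: (1, 2, 0)

Derivation:
step 0: pivot -14 → sign −
step 1: pivot -3/7 → sign −
step 2: pivot 1/3 → sign +
signature = (1, 2, 0)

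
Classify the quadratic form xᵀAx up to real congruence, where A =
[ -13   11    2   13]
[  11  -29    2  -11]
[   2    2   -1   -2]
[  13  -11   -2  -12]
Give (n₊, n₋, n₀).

step 0: pivot -13 → sign −
step 1: pivot -256/13 → sign −
step 2: pivot 1 → sign +
step 3: row/col 3 already zero → sign 0
signature = (1, 2, 1)

Answer: (1, 2, 1)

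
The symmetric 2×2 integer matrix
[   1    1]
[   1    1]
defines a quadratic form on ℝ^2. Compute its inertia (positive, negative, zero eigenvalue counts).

Answer: (1, 0, 1)

Derivation:
step 0: pivot 1 → sign +
step 1: row/col 1 already zero → sign 0
signature = (1, 0, 1)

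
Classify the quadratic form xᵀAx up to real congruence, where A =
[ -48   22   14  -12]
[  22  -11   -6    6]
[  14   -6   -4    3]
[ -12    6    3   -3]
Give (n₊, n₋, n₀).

Answer: (1, 2, 1)

Derivation:
step 0: pivot -48 → sign −
step 1: pivot -11/12 → sign −
step 2: pivot 3/11 → sign +
step 3: row/col 3 already zero → sign 0
signature = (1, 2, 1)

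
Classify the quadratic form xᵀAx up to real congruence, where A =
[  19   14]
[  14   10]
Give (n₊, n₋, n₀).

Answer: (1, 1, 0)

Derivation:
step 0: pivot 19 → sign +
step 1: pivot -6/19 → sign −
signature = (1, 1, 0)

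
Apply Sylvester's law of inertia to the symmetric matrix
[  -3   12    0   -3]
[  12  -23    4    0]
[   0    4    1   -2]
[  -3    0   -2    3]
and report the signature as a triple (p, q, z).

step 0: pivot -3 → sign −
step 1: pivot 25 → sign +
step 2: pivot 9/25 → sign +
step 3: pivot 2/9 → sign +
signature = (3, 1, 0)

Answer: (3, 1, 0)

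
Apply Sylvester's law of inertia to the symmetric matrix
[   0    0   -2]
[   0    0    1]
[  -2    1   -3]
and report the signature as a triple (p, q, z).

step 0: pivot -3 → sign −
step 1: pivot 1/3 → sign +
step 2: row/col 2 already zero → sign 0
signature = (1, 1, 1)

Answer: (1, 1, 1)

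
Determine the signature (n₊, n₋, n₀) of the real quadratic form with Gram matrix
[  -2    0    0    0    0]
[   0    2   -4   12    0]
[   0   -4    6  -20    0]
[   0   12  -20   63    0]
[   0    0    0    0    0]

Answer: (1, 3, 1)

Derivation:
step 0: pivot -2 → sign −
step 1: pivot 2 → sign +
step 2: pivot -2 → sign −
step 3: pivot -1 → sign −
step 4: row/col 4 already zero → sign 0
signature = (1, 3, 1)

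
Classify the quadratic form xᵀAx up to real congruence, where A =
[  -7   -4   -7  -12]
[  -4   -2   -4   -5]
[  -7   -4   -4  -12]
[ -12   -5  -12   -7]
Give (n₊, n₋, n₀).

step 0: pivot -7 → sign −
step 1: pivot 2/7 → sign +
step 2: pivot 3 → sign +
step 3: pivot 3/2 → sign +
signature = (3, 1, 0)

Answer: (3, 1, 0)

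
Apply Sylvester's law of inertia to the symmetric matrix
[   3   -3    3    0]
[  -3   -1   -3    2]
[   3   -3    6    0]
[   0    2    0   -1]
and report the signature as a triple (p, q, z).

step 0: pivot 3 → sign +
step 1: pivot -4 → sign −
step 2: pivot 3 → sign +
step 3: row/col 3 already zero → sign 0
signature = (2, 1, 1)

Answer: (2, 1, 1)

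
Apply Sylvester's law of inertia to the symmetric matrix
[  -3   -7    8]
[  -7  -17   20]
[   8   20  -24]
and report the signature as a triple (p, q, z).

step 0: pivot -3 → sign −
step 1: pivot -2/3 → sign −
step 2: row/col 2 already zero → sign 0
signature = (0, 2, 1)

Answer: (0, 2, 1)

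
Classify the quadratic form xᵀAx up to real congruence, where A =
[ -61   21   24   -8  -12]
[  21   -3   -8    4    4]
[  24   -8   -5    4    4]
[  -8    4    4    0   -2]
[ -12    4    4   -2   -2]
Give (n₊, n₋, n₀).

step 0: pivot -61 → sign −
step 1: pivot 258/61 → sign +
step 2: pivot 571/129 → sign +
step 3: pivot 312/571 → sign +
step 4: pivot 3/26 → sign +
signature = (4, 1, 0)

Answer: (4, 1, 0)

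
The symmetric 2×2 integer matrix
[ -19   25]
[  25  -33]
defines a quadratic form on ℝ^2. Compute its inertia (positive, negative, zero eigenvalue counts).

step 0: pivot -19 → sign −
step 1: pivot -2/19 → sign −
signature = (0, 2, 0)

Answer: (0, 2, 0)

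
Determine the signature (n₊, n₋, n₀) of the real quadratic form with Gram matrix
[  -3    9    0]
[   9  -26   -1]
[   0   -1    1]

Answer: (1, 1, 1)

Derivation:
step 0: pivot -3 → sign −
step 1: pivot 1 → sign +
step 2: row/col 2 already zero → sign 0
signature = (1, 1, 1)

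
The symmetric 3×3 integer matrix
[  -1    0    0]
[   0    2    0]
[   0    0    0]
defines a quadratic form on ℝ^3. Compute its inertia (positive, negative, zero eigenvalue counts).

step 0: pivot -1 → sign −
step 1: pivot 2 → sign +
step 2: row/col 2 already zero → sign 0
signature = (1, 1, 1)

Answer: (1, 1, 1)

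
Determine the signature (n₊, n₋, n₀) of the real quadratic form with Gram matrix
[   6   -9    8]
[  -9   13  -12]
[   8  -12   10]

step 0: pivot 6 → sign +
step 1: pivot -1/2 → sign −
step 2: pivot -2/3 → sign −
signature = (1, 2, 0)

Answer: (1, 2, 0)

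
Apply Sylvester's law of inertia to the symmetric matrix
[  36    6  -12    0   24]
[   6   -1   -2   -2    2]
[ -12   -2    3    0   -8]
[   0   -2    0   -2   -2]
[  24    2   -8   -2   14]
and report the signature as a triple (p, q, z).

Answer: (1, 2, 2)

Derivation:
step 0: pivot 36 → sign +
step 1: pivot -2 → sign −
step 2: pivot -1 → sign −
step 3: row/col 3 already zero → sign 0
step 4: row/col 4 already zero → sign 0
signature = (1, 2, 2)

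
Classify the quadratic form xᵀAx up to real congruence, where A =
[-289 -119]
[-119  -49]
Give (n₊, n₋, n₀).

step 0: pivot -289 → sign −
step 1: row/col 1 already zero → sign 0
signature = (0, 1, 1)

Answer: (0, 1, 1)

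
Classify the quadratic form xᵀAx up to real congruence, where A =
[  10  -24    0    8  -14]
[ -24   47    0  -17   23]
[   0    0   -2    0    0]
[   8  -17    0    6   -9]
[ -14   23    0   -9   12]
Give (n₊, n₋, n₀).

step 0: pivot 10 → sign +
step 1: pivot -53/5 → sign −
step 2: pivot -2 → sign −
step 3: pivot 3/53 → sign +
step 4: pivot 3 → sign +
signature = (3, 2, 0)

Answer: (3, 2, 0)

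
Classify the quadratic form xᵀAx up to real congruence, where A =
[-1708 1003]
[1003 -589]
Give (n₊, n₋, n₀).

step 0: pivot -1708 → sign −
step 1: pivot -3/1708 → sign −
signature = (0, 2, 0)

Answer: (0, 2, 0)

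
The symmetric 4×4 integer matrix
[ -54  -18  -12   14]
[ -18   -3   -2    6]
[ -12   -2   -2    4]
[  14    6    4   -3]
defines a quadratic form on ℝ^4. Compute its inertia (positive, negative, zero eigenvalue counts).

Answer: (2, 2, 0)

Derivation:
step 0: pivot -54 → sign −
step 1: pivot 3 → sign +
step 2: pivot -2/3 → sign −
step 3: pivot 1/27 → sign +
signature = (2, 2, 0)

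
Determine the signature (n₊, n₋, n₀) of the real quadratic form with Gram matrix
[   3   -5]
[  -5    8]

Answer: (1, 1, 0)

Derivation:
step 0: pivot 3 → sign +
step 1: pivot -1/3 → sign −
signature = (1, 1, 0)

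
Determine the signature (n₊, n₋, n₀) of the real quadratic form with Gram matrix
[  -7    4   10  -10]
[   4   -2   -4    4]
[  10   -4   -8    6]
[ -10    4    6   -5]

Answer: (1, 2, 1)

Derivation:
step 0: pivot -7 → sign −
step 1: pivot 2/7 → sign +
step 2: pivot -4 → sign −
step 3: row/col 3 already zero → sign 0
signature = (1, 2, 1)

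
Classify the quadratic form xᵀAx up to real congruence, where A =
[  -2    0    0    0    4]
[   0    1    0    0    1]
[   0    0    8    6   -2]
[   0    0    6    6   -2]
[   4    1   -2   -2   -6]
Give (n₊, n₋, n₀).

Answer: (4, 1, 0)

Derivation:
step 0: pivot -2 → sign −
step 1: pivot 1 → sign +
step 2: pivot 8 → sign +
step 3: pivot 3/2 → sign +
step 4: pivot 1/3 → sign +
signature = (4, 1, 0)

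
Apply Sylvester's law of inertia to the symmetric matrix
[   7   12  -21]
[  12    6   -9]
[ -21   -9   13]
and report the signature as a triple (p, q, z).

step 0: pivot 7 → sign +
step 1: pivot -102/7 → sign −
step 2: pivot 1/34 → sign +
signature = (2, 1, 0)

Answer: (2, 1, 0)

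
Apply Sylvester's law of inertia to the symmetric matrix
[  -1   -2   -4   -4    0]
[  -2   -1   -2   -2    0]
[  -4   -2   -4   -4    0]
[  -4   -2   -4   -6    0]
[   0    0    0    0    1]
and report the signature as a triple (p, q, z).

step 0: pivot -1 → sign −
step 1: pivot 3 → sign +
step 2: pivot -2 → sign −
step 3: pivot 1 → sign +
step 4: row/col 4 already zero → sign 0
signature = (2, 2, 1)

Answer: (2, 2, 1)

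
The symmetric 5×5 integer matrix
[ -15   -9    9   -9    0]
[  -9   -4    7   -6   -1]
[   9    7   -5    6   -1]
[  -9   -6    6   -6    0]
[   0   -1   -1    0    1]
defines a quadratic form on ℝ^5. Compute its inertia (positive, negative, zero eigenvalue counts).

step 0: pivot -15 → sign −
step 1: pivot 7/5 → sign +
step 2: pivot -10/7 → sign −
step 3: pivot 3/10 → sign +
step 4: row/col 4 already zero → sign 0
signature = (2, 2, 1)

Answer: (2, 2, 1)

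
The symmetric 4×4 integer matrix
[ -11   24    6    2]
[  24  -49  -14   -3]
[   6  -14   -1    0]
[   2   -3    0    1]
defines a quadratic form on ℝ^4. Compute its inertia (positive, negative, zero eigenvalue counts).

step 0: pivot -11 → sign −
step 1: pivot 37/11 → sign +
step 2: pivot 75/37 → sign +
step 3: pivot -6/25 → sign −
signature = (2, 2, 0)

Answer: (2, 2, 0)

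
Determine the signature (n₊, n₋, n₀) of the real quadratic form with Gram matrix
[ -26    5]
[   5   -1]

Answer: (0, 2, 0)

Derivation:
step 0: pivot -26 → sign −
step 1: pivot -1/26 → sign −
signature = (0, 2, 0)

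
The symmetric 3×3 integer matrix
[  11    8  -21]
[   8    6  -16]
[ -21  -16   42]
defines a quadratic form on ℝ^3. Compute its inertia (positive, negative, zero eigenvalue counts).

step 0: pivot 11 → sign +
step 1: pivot 2/11 → sign +
step 2: pivot -1 → sign −
signature = (2, 1, 0)

Answer: (2, 1, 0)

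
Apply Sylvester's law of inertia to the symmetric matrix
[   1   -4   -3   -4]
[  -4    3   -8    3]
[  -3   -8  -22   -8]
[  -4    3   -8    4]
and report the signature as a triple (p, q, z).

Answer: (2, 2, 0)

Derivation:
step 0: pivot 1 → sign +
step 1: pivot -13 → sign −
step 2: pivot -3/13 → sign −
step 3: pivot 1 → sign +
signature = (2, 2, 0)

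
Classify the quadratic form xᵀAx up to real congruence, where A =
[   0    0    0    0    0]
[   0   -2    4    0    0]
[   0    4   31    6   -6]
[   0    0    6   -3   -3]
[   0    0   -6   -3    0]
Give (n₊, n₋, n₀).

step 0: pivot -2 → sign −
step 1: pivot 39 → sign +
step 2: pivot -51/13 → sign −
step 3: pivot 3/17 → sign +
step 4: row/col 4 already zero → sign 0
signature = (2, 2, 1)

Answer: (2, 2, 1)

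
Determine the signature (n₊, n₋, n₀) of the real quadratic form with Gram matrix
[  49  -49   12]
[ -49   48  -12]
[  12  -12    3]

Answer: (2, 1, 0)

Derivation:
step 0: pivot 49 → sign +
step 1: pivot -1 → sign −
step 2: pivot 3/49 → sign +
signature = (2, 1, 0)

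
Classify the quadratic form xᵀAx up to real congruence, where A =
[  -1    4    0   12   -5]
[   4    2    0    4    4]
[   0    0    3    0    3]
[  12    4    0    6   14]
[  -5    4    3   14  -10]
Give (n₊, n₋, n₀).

Answer: (2, 3, 0)

Derivation:
step 0: pivot -1 → sign −
step 1: pivot 18 → sign +
step 2: pivot 3 → sign +
step 3: pivot -2/9 → sign −
step 4: pivot -2 → sign −
signature = (2, 3, 0)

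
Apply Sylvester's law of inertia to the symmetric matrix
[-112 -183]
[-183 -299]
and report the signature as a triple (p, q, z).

step 0: pivot -112 → sign −
step 1: pivot 1/112 → sign +
signature = (1, 1, 0)

Answer: (1, 1, 0)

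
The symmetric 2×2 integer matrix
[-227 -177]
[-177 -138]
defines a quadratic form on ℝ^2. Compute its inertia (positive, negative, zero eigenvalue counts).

Answer: (1, 1, 0)

Derivation:
step 0: pivot -227 → sign −
step 1: pivot 3/227 → sign +
signature = (1, 1, 0)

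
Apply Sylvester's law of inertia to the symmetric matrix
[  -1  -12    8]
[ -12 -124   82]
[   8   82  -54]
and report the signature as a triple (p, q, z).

Answer: (2, 1, 0)

Derivation:
step 0: pivot -1 → sign −
step 1: pivot 20 → sign +
step 2: pivot 1/5 → sign +
signature = (2, 1, 0)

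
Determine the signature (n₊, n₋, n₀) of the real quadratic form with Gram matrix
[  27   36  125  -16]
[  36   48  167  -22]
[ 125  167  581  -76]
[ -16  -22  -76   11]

Answer: (3, 1, 0)

Derivation:
step 0: pivot 27 → sign +
step 1: pivot 62/27 → sign +
step 2: pivot -3/62 → sign −
step 3: pivot 3 → sign +
signature = (3, 1, 0)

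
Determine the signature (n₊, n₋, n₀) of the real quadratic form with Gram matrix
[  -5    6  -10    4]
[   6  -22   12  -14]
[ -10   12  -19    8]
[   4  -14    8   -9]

Answer: (1, 3, 0)

Derivation:
step 0: pivot -5 → sign −
step 1: pivot -74/5 → sign −
step 2: pivot 1 → sign +
step 3: pivot -3/37 → sign −
signature = (1, 3, 0)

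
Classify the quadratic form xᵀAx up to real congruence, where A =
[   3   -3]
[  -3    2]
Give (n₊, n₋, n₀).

step 0: pivot 3 → sign +
step 1: pivot -1 → sign −
signature = (1, 1, 0)

Answer: (1, 1, 0)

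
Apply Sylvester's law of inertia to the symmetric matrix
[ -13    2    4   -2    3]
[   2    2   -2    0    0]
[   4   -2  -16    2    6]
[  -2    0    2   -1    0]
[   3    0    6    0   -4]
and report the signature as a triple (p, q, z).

step 0: pivot -13 → sign −
step 1: pivot 30/13 → sign +
step 2: pivot -78/5 → sign −
step 3: pivot -25/39 → sign −
step 4: pivot -1/25 → sign −
signature = (1, 4, 0)

Answer: (1, 4, 0)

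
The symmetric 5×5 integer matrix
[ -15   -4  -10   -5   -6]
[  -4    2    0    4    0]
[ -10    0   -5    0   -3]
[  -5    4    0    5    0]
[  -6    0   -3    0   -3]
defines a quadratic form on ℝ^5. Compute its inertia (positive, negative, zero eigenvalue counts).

step 0: pivot -15 → sign −
step 1: pivot 46/15 → sign +
step 2: pivot -15/23 → sign −
step 3: pivot -6/5 → sign −
step 4: row/col 4 already zero → sign 0
signature = (1, 3, 1)

Answer: (1, 3, 1)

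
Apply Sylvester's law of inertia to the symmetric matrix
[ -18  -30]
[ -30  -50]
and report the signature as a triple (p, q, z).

Answer: (0, 1, 1)

Derivation:
step 0: pivot -18 → sign −
step 1: row/col 1 already zero → sign 0
signature = (0, 1, 1)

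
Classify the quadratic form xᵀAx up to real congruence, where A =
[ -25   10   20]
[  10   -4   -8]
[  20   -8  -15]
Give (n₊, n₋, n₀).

step 0: pivot -25 → sign −
step 1: pivot 1 → sign +
step 2: row/col 2 already zero → sign 0
signature = (1, 1, 1)

Answer: (1, 1, 1)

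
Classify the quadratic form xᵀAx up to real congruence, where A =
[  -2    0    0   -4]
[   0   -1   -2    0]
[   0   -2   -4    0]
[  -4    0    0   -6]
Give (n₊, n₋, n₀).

Answer: (1, 2, 1)

Derivation:
step 0: pivot -2 → sign −
step 1: pivot -1 → sign −
step 2: pivot 2 → sign +
step 3: row/col 3 already zero → sign 0
signature = (1, 2, 1)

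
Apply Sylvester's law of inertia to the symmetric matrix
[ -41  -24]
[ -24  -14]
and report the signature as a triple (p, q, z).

step 0: pivot -41 → sign −
step 1: pivot 2/41 → sign +
signature = (1, 1, 0)

Answer: (1, 1, 0)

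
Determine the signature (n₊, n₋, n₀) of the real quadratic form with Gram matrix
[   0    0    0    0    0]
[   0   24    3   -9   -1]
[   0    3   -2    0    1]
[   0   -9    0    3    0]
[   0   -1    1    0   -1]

step 0: pivot 24 → sign +
step 1: pivot -19/8 → sign −
step 2: pivot 3/19 → sign +
step 3: pivot -2/3 → sign −
step 4: row/col 4 already zero → sign 0
signature = (2, 2, 1)

Answer: (2, 2, 1)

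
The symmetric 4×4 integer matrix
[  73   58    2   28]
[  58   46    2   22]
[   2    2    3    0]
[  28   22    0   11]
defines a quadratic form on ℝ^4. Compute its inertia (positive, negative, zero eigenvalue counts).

Answer: (3, 1, 0)

Derivation:
step 0: pivot 73 → sign +
step 1: pivot -6/73 → sign −
step 2: pivot 5 → sign +
step 3: pivot 1/5 → sign +
signature = (3, 1, 0)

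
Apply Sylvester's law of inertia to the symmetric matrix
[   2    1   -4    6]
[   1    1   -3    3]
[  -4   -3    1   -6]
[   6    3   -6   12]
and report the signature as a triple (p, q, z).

step 0: pivot 2 → sign +
step 1: pivot 1/2 → sign +
step 2: pivot -9 → sign −
step 3: pivot -2 → sign −
signature = (2, 2, 0)

Answer: (2, 2, 0)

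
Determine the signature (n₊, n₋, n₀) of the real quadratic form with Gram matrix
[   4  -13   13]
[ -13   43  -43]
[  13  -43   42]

step 0: pivot 4 → sign +
step 1: pivot 3/4 → sign +
step 2: pivot -1 → sign −
signature = (2, 1, 0)

Answer: (2, 1, 0)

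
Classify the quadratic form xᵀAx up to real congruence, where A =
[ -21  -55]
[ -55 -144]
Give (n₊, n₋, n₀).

Answer: (1, 1, 0)

Derivation:
step 0: pivot -21 → sign −
step 1: pivot 1/21 → sign +
signature = (1, 1, 0)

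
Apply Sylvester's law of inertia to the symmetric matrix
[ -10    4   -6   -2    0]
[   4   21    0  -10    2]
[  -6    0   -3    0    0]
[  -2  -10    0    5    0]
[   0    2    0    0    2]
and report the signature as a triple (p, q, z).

step 0: pivot -10 → sign −
step 1: pivot 113/5 → sign +
step 2: pivot 39/113 → sign +
step 3: pivot 3/13 → sign +
step 4: pivot -2 → sign −
signature = (3, 2, 0)

Answer: (3, 2, 0)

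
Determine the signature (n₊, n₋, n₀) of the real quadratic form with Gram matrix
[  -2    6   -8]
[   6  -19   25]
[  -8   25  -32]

step 0: pivot -2 → sign −
step 1: pivot -1 → sign −
step 2: pivot 1 → sign +
signature = (1, 2, 0)

Answer: (1, 2, 0)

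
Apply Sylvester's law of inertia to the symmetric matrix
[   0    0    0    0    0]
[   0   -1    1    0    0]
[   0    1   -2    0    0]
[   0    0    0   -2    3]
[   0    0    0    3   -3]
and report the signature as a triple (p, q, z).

step 0: pivot -1 → sign −
step 1: pivot -1 → sign −
step 2: pivot -2 → sign −
step 3: pivot 3/2 → sign +
step 4: row/col 4 already zero → sign 0
signature = (1, 3, 1)

Answer: (1, 3, 1)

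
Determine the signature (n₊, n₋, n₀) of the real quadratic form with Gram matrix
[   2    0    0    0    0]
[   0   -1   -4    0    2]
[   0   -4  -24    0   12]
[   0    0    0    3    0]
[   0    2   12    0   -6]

Answer: (2, 2, 1)

Derivation:
step 0: pivot 2 → sign +
step 1: pivot -1 → sign −
step 2: pivot -8 → sign −
step 3: pivot 3 → sign +
step 4: row/col 4 already zero → sign 0
signature = (2, 2, 1)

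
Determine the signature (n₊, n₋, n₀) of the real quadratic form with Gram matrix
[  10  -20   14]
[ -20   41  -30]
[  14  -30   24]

step 0: pivot 10 → sign +
step 1: pivot 1 → sign +
step 2: pivot 2/5 → sign +
signature = (3, 0, 0)

Answer: (3, 0, 0)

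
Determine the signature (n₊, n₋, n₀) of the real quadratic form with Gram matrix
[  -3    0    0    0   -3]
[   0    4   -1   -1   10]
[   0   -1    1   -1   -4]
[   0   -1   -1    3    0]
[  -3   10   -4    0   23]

step 0: pivot -3 → sign −
step 1: pivot 4 → sign +
step 2: pivot 3/4 → sign +
step 3: pivot 2/3 → sign +
step 4: pivot -2 → sign −
signature = (3, 2, 0)

Answer: (3, 2, 0)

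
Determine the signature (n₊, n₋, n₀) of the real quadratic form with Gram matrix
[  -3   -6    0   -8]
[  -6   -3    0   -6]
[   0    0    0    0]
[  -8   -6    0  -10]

step 0: pivot -3 → sign −
step 1: pivot 9 → sign +
step 2: pivot 2/9 → sign +
step 3: row/col 3 already zero → sign 0
signature = (2, 1, 1)

Answer: (2, 1, 1)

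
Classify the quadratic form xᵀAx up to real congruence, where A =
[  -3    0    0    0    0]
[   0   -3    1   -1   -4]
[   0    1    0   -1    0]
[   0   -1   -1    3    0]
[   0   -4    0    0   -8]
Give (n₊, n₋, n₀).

step 0: pivot -3 → sign −
step 1: pivot -3 → sign −
step 2: pivot 1/3 → sign +
step 3: pivot -2 → sign −
step 4: row/col 4 already zero → sign 0
signature = (1, 3, 1)

Answer: (1, 3, 1)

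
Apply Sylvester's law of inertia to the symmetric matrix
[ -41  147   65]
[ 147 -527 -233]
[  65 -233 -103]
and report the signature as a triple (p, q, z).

step 0: pivot -41 → sign −
step 1: pivot 2/41 → sign +
step 2: row/col 2 already zero → sign 0
signature = (1, 1, 1)

Answer: (1, 1, 1)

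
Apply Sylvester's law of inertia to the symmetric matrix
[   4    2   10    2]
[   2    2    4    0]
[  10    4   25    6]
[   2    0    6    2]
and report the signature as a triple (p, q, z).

step 0: pivot 4 → sign +
step 1: pivot 1 → sign +
step 2: pivot -1 → sign −
step 3: row/col 3 already zero → sign 0
signature = (2, 1, 1)

Answer: (2, 1, 1)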